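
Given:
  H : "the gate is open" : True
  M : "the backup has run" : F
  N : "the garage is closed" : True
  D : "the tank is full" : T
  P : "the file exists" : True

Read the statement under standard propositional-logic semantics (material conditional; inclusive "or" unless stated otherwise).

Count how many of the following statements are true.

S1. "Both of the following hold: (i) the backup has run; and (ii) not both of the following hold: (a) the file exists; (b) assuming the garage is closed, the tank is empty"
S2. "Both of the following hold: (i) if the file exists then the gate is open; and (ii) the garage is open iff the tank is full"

S1: In symbols: M and (P nand (N -> not D))

not D = not True = False
N -> not D = True -> False = False
P nand (N -> not D) = True nand False = True
M and (P nand (N -> not D)) = False and True = False
Hence S1 is false.

S2: This is (P -> H) and (not N iff D).

P -> H = True -> True = True
not N = not True = False
not N iff D = False iff True = False
(P -> H) and (not N iff D) = True and False = False
Thus S2 is false.

True statements: 0 (none).

0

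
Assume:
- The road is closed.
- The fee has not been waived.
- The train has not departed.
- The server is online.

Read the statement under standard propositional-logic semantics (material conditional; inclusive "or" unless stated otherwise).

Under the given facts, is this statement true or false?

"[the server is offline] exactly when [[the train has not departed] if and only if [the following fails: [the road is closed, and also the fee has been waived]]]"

false

Let L = "the server is online" (T), G = "the train has departed" (F), K = "the road is closed" (T), W = "the fee has been waived" (F).
This is ¬L ↔ (¬G ↔ ¬(K ∧ W)).

¬L = ¬T = F
¬G = ¬F = T
K ∧ W = T ∧ F = F
¬(K ∧ W) = ¬F = T
¬G ↔ ¬(K ∧ W) = T ↔ T = T
¬L ↔ (¬G ↔ ¬(K ∧ W)) = F ↔ T = F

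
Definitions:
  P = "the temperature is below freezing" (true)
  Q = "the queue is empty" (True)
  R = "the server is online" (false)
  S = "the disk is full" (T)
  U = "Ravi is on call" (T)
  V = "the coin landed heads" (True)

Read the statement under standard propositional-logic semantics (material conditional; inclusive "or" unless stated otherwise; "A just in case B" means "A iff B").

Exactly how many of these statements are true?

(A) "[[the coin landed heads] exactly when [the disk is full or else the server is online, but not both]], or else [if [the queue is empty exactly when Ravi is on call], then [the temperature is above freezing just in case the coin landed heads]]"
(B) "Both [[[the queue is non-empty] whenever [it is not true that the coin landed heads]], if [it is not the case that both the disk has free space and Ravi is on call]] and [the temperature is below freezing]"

(A): Parsed as (V <-> (S xor R)) | ((Q <-> U) -> (~P <-> V))

S xor R = T xor F = T
V <-> (S xor R) = T <-> T = T
Q <-> U = T <-> T = T
~P = ~T = F
~P <-> V = F <-> T = F
(Q <-> U) -> (~P <-> V) = T -> F = F
(V <-> (S xor R)) | ((Q <-> U) -> (~P <-> V)) = T | F = T
Hence (A) is true.

(B): In symbols: ((~S nand U) -> (~V -> ~Q)) & P

~S = ~T = F
~S nand U = F nand T = T
~V = ~T = F
~Q = ~T = F
~V -> ~Q = F -> F = T
(~S nand U) -> (~V -> ~Q) = T -> T = T
((~S nand U) -> (~V -> ~Q)) & P = T & T = T
Thus (B) is true.

2 of the 2 statements are true ((A), (B)).

2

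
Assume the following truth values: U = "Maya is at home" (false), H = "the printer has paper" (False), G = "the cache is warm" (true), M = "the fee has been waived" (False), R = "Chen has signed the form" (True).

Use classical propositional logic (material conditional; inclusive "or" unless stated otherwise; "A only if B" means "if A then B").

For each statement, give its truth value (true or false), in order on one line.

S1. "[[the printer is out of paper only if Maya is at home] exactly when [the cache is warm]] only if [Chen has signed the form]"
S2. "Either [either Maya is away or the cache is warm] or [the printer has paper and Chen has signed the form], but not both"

S1: This is ((¬H → U) ↔ G) → R.

¬H = ¬F = T
¬H → U = T → F = F
(¬H → U) ↔ G = F ↔ T = F
((¬H → U) ↔ G) → R = F → T = T
Hence S1 is true.

S2: Parsed as (¬U ∨ G) ⊕ (H ∧ R)

¬U = ¬F = T
¬U ∨ G = T ∨ T = T
H ∧ R = F ∧ T = F
(¬U ∨ G) ⊕ (H ∧ R) = T ⊕ F = T
Hence S2 is true.

S1 true, S2 true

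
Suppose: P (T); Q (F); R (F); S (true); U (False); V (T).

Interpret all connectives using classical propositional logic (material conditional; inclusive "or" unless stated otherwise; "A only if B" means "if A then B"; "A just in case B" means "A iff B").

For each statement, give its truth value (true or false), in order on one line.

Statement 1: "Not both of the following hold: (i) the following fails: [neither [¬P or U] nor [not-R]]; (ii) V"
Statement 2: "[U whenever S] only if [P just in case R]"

Statement 1 false / Statement 2 true

Statement 1: Parsed as ~((~P | U) nor ~R) nand V

~P = ~T = F
~P | U = F | F = F
~R = ~F = T
(~P | U) nor ~R = F nor T = F
~((~P | U) nor ~R) = ~F = T
~((~P | U) nor ~R) nand V = T nand T = F
Thus Statement 1 is false.

Statement 2: Formalization: (S -> U) -> (P <-> R)

S -> U = T -> F = F
P <-> R = T <-> F = F
(S -> U) -> (P <-> R) = F -> F = T
Hence Statement 2 is true.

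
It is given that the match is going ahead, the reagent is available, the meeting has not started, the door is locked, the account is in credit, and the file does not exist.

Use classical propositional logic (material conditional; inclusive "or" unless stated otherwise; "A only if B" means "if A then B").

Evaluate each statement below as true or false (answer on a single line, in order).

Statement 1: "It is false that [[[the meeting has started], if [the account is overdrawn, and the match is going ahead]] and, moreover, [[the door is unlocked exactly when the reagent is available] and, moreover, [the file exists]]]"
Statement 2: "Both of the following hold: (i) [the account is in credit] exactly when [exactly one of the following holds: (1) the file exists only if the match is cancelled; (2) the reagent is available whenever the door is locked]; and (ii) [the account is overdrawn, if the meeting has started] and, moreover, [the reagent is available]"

Statement 1 true; Statement 2 false

Let U = "the account is overdrawn" (F), P = "the match is cancelled" (F), R = "the meeting has started" (F), S = "the door is locked" (T), Q = "the reagent is available" (T), V = "the file exists" (F).

Statement 1: Formalization: ¬(((U ∧ ¬P) → R) ∧ ((¬S ↔ Q) ∧ V))

¬P = ¬F = T
U ∧ ¬P = F ∧ T = F
(U ∧ ¬P) → R = F → F = T
¬S = ¬T = F
¬S ↔ Q = F ↔ T = F
(¬S ↔ Q) ∧ V = F ∧ F = F
((U ∧ ¬P) → R) ∧ ((¬S ↔ Q) ∧ V) = T ∧ F = F
¬(((U ∧ ¬P) → R) ∧ ((¬S ↔ Q) ∧ V)) = ¬F = T
Thus Statement 1 is true.

Statement 2: In symbols: (¬U ↔ ((V → P) ⊕ (S → Q))) ∧ ((R → U) ∧ Q)

¬U = ¬F = T
V → P = F → F = T
S → Q = T → T = T
(V → P) ⊕ (S → Q) = T ⊕ T = F
¬U ↔ ((V → P) ⊕ (S → Q)) = T ↔ F = F
R → U = F → F = T
(R → U) ∧ Q = T ∧ T = T
(¬U ↔ ((V → P) ⊕ (S → Q))) ∧ ((R → U) ∧ Q) = F ∧ T = F
So Statement 2 is false.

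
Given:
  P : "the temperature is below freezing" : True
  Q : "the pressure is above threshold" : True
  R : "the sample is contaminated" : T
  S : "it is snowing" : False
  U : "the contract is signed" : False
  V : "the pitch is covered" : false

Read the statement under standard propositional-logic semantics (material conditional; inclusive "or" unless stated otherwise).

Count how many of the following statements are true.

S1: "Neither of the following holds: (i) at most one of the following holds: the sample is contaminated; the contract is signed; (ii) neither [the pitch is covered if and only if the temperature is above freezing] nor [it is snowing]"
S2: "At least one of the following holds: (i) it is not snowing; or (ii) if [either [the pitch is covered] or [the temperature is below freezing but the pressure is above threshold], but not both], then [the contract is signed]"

1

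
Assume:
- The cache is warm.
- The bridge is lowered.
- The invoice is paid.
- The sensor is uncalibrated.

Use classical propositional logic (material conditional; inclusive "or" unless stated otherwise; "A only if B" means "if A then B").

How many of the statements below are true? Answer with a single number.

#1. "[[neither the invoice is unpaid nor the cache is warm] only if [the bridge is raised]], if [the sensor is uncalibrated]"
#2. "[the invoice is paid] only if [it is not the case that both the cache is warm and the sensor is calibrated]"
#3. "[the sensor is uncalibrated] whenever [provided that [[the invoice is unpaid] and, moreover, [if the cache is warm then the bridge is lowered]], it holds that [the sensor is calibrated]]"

Let V = "the sensor is calibrated" (False), R = "the invoice is paid" (True), L = "the cache is warm" (True), U = "the bridge is raised" (False).

#1: In symbols: not V -> ((not R nor L) -> U)

not V = not False = True
not R = not True = False
not R nor L = False nor True = False
(not R nor L) -> U = False -> False = True
not V -> ((not R nor L) -> U) = True -> True = True
So #1 is true.

#2: This is R -> (L nand V).

L nand V = True nand False = True
R -> (L nand V) = True -> True = True
So #2 is true.

#3: In symbols: ((not R and (L -> not U)) -> V) -> not V

not R = not True = False
not U = not False = True
L -> not U = True -> True = True
not R and (L -> not U) = False and True = False
(not R and (L -> not U)) -> V = False -> False = True
not V = not False = True
((not R and (L -> not U)) -> V) -> not V = True -> True = True
So #3 is true.

3 of the 3 statements are true (#1, #2, #3).

3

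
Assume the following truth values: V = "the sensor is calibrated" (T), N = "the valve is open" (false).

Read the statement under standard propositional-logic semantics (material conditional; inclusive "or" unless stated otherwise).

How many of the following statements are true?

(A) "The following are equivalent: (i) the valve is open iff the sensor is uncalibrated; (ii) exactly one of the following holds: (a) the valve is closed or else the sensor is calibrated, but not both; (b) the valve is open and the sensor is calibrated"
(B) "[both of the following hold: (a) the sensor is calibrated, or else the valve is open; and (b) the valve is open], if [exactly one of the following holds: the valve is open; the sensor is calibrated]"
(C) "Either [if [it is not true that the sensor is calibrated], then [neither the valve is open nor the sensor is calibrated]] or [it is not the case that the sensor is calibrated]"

1

(A): Parsed as (N <-> ~V) <-> ((~N xor V) xor (N & V))

~V = ~T = F
N <-> ~V = F <-> F = T
~N = ~F = T
~N xor V = T xor T = F
N & V = F & T = F
(~N xor V) xor (N & V) = F xor F = F
(N <-> ~V) <-> ((~N xor V) xor (N & V)) = T <-> F = F
Thus (A) is false.

(B): Parsed as (N xor V) -> ((V | N) & N)

N xor V = F xor T = T
V | N = T | F = T
(V | N) & N = T & F = F
(N xor V) -> ((V | N) & N) = T -> F = F
So (B) is false.

(C): Formalization: (~V -> (N nor V)) | ~V

~V = ~T = F
N nor V = F nor T = F
~V -> (N nor V) = F -> F = T
~V = ~T = F
(~V -> (N nor V)) | ~V = T | F = T
So (C) is true.

1 of the 3 statements is true.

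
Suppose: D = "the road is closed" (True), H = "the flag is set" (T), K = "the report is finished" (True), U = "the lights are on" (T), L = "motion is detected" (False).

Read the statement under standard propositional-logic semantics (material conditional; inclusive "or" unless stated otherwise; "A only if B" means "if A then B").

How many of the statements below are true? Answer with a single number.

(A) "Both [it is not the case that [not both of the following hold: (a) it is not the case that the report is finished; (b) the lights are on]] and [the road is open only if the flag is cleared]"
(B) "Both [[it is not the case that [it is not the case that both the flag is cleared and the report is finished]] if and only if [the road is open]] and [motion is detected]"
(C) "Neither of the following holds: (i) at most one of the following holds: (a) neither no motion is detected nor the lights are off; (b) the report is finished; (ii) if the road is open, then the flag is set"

0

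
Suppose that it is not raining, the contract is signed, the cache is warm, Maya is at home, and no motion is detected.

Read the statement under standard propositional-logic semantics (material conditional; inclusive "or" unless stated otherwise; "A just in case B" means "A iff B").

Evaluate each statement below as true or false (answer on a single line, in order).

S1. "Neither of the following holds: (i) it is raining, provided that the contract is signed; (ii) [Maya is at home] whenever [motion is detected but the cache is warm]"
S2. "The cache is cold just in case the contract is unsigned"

S1 False / S2 True

Let Q = "the contract is signed" (T), P = "it is raining" (F), U = "motion is detected" (F), R = "the cache is warm" (T), S = "Maya is at home" (T).

S1: Formalization: (Q → P) ↓ ((U ∧ R) → S)

Q → P = T → F = F
U ∧ R = F ∧ T = F
(U ∧ R) → S = F → T = T
(Q → P) ↓ ((U ∧ R) → S) = F ↓ T = F
Thus S1 is false.

S2: Parsed as ¬R ↔ ¬Q

¬R = ¬T = F
¬Q = ¬T = F
¬R ↔ ¬Q = F ↔ F = T
So S2 is true.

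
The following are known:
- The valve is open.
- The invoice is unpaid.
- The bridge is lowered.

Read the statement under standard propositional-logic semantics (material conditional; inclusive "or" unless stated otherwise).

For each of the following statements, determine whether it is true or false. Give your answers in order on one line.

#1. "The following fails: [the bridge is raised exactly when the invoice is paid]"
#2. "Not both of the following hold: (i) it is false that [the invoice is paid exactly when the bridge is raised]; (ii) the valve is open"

#1 False; #2 True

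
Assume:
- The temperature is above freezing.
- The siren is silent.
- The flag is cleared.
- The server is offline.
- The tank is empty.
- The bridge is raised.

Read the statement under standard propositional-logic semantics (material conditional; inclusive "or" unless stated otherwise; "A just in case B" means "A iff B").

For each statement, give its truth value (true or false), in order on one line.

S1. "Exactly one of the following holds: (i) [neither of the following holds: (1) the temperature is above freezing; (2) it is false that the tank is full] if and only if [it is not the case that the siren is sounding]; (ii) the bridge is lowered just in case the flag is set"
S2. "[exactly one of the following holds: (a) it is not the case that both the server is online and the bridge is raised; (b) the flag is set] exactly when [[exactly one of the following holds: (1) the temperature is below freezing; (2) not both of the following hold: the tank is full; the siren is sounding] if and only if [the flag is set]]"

Let P = "the temperature is below freezing" (F), U = "the tank is full" (F), Q = "the siren is sounding" (F), V = "the bridge is raised" (T), R = "the flag is set" (F), S = "the server is online" (F).

S1: This is ((¬P ↓ ¬U) ↔ ¬Q) ⊕ (¬V ↔ R).

¬P = ¬F = T
¬U = ¬F = T
¬P ↓ ¬U = T ↓ T = F
¬Q = ¬F = T
(¬P ↓ ¬U) ↔ ¬Q = F ↔ T = F
¬V = ¬T = F
¬V ↔ R = F ↔ F = T
((¬P ↓ ¬U) ↔ ¬Q) ⊕ (¬V ↔ R) = F ⊕ T = T
So S1 is true.

S2: In symbols: ((S ↑ V) ⊕ R) ↔ ((P ⊕ (U ↑ Q)) ↔ R)

S ↑ V = F ↑ T = T
(S ↑ V) ⊕ R = T ⊕ F = T
U ↑ Q = F ↑ F = T
P ⊕ (U ↑ Q) = F ⊕ T = T
(P ⊕ (U ↑ Q)) ↔ R = T ↔ F = F
((S ↑ V) ⊕ R) ↔ ((P ⊕ (U ↑ Q)) ↔ R) = T ↔ F = F
Thus S2 is false.

S1 true; S2 false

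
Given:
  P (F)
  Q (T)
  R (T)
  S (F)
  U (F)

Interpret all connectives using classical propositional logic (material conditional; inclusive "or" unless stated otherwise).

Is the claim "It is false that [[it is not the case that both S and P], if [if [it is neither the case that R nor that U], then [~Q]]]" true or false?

Values: R=T, U=F, Q=T, S=F, P=F.
In symbols: ~(((R nor U) -> ~Q) -> (S nand P))

R nor U = T nor F = F
~Q = ~T = F
(R nor U) -> ~Q = F -> F = T
S nand P = F nand F = T
((R nor U) -> ~Q) -> (S nand P) = T -> T = T
~(((R nor U) -> ~Q) -> (S nand P)) = ~T = F

The statement is false.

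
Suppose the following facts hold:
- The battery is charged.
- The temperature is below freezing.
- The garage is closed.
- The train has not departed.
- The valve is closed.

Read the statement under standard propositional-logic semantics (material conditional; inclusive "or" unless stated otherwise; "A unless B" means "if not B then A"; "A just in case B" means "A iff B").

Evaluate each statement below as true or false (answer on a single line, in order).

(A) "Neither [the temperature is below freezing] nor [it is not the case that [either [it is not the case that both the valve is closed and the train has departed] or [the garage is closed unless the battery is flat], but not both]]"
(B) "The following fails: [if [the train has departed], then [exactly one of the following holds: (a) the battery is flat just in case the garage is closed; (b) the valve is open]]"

Let Q = "the temperature is below freezing" (T), U = "the valve is open" (F), S = "the train has departed" (F), R = "the garage is closed" (T), P = "the battery is charged" (T).

(A): This is Q ↓ ¬((¬U ↑ S) ⊕ (R ∨ ¬P)).

¬U = ¬F = T
¬U ↑ S = T ↑ F = T
¬P = ¬T = F
R ∨ ¬P = T ∨ F = T
(¬U ↑ S) ⊕ (R ∨ ¬P) = T ⊕ T = F
¬((¬U ↑ S) ⊕ (R ∨ ¬P)) = ¬F = T
Q ↓ ¬((¬U ↑ S) ⊕ (R ∨ ¬P)) = T ↓ T = F
Hence (A) is false.

(B): This is ¬(S → ((¬P ↔ R) ⊕ U)).

¬P = ¬T = F
¬P ↔ R = F ↔ T = F
(¬P ↔ R) ⊕ U = F ⊕ F = F
S → ((¬P ↔ R) ⊕ U) = F → F = T
¬(S → ((¬P ↔ R) ⊕ U)) = ¬T = F
Thus (B) is false.

(A) F; (B) F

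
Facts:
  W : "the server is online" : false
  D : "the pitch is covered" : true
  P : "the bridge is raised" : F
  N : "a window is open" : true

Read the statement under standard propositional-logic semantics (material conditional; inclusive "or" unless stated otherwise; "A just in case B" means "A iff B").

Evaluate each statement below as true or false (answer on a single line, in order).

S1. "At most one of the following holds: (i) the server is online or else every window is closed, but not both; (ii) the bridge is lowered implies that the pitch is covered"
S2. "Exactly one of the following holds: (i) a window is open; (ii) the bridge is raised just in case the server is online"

S1: This is (W ⊕ ¬N) ↑ (¬P → D).

¬N = ¬T = F
W ⊕ ¬N = F ⊕ F = F
¬P = ¬F = T
¬P → D = T → T = T
(W ⊕ ¬N) ↑ (¬P → D) = F ↑ T = T
So S1 is true.

S2: This is N ⊕ (P ↔ W).

P ↔ W = F ↔ F = T
N ⊕ (P ↔ W) = T ⊕ T = F
Thus S2 is false.

S1 True; S2 False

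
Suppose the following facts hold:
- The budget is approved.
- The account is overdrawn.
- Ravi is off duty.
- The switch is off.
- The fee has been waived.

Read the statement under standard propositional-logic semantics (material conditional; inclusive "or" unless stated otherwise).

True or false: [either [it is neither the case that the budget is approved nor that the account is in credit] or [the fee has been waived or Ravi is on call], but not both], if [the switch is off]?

Let M = "the switch is on" (F), K = "the budget is approved" (T), V = "the account is overdrawn" (T), R = "the fee has been waived" (T), W = "Ravi is on call" (F).
In symbols: ~M -> ((K nor ~V) xor (R | W))

~M = ~F = T
~V = ~T = F
K nor ~V = T nor F = F
R | W = T | F = T
(K nor ~V) xor (R | W) = F xor T = T
~M -> ((K nor ~V) xor (R | W)) = T -> T = T

true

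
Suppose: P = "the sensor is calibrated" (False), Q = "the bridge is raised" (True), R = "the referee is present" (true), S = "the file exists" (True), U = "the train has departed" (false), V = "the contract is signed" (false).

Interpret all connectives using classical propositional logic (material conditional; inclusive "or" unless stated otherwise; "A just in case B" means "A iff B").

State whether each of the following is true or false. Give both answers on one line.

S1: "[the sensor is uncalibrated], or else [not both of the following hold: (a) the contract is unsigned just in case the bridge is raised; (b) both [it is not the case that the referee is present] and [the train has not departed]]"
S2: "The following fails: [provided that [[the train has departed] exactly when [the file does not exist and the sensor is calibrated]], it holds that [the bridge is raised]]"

S1: Formalization: ¬P ∨ ((¬V ↔ Q) ↑ (¬R ∧ ¬U))

¬P = ¬F = T
¬V = ¬F = T
¬V ↔ Q = T ↔ T = T
¬R = ¬T = F
¬U = ¬F = T
¬R ∧ ¬U = F ∧ T = F
(¬V ↔ Q) ↑ (¬R ∧ ¬U) = T ↑ F = T
¬P ∨ ((¬V ↔ Q) ↑ (¬R ∧ ¬U)) = T ∨ T = T
So S1 is true.

S2: Formalization: ¬((U ↔ (¬S ∧ P)) → Q)

¬S = ¬T = F
¬S ∧ P = F ∧ F = F
U ↔ (¬S ∧ P) = F ↔ F = T
(U ↔ (¬S ∧ P)) → Q = T → T = T
¬((U ↔ (¬S ∧ P)) → Q) = ¬T = F
Thus S2 is false.

S1 true / S2 false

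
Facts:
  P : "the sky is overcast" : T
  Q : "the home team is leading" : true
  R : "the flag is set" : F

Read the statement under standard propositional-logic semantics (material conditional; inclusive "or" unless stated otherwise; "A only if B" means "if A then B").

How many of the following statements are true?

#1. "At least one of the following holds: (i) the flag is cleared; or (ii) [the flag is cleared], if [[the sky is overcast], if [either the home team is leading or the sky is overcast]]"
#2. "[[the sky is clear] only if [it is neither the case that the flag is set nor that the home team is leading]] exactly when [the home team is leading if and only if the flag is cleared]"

#1: In symbols: ~R | (((Q | P) -> P) -> ~R)

~R = ~F = T
Q | P = T | T = T
(Q | P) -> P = T -> T = T
~R = ~F = T
((Q | P) -> P) -> ~R = T -> T = T
~R | (((Q | P) -> P) -> ~R) = T | T = T
Hence #1 is true.

#2: Formalization: (~P -> (R nor Q)) <-> (Q <-> ~R)

~P = ~T = F
R nor Q = F nor T = F
~P -> (R nor Q) = F -> F = T
~R = ~F = T
Q <-> ~R = T <-> T = T
(~P -> (R nor Q)) <-> (Q <-> ~R) = T <-> T = T
Thus #2 is true.

True statements: 2.

2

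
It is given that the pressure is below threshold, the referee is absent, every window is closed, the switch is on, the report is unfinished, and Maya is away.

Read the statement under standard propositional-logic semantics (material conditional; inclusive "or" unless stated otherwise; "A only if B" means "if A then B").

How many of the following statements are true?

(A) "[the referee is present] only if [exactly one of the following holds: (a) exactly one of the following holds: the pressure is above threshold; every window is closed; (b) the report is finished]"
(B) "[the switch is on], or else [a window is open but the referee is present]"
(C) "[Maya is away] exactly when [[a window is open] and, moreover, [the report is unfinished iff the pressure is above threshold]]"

Let N = "the referee is present" (False), M = "the pressure is above threshold" (False), H = "a window is open" (False), W = "the report is finished" (False), K = "the switch is on" (True), S = "Maya is at home" (False).

(A): Formalization: N -> ((M xor not H) xor W)

not H = not False = True
M xor not H = False xor True = True
(M xor not H) xor W = True xor False = True
N -> ((M xor not H) xor W) = False -> True = True
Hence (A) is true.

(B): In symbols: K or (H and N)

H and N = False and False = False
K or (H and N) = True or False = True
Hence (B) is true.

(C): Parsed as not S iff (H and (not W iff M))

not S = not False = True
not W = not False = True
not W iff M = True iff False = False
H and (not W iff M) = False and False = False
not S iff (H and (not W iff M)) = True iff False = False
Thus (C) is false.

True statements: 2.

2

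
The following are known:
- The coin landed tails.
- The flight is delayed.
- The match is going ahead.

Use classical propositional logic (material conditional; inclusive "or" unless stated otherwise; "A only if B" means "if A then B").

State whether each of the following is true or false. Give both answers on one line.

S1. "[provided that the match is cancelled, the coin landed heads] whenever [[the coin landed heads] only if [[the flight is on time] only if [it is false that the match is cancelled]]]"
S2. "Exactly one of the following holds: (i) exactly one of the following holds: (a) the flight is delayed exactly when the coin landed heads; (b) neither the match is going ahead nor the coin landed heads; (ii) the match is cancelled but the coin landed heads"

S1 T; S2 F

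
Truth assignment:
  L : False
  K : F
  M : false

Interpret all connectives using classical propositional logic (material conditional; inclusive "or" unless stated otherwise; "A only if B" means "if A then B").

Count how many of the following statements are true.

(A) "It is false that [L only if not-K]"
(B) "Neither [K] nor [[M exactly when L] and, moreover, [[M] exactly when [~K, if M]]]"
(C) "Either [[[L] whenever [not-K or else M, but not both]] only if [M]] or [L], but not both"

2

(A): Parsed as not (L -> not K)

not K = not False = True
L -> not K = False -> True = True
not (L -> not K) = not True = False
So (A) is false.

(B): Formalization: K nor ((M iff L) and (M iff (M -> not K)))

M iff L = False iff False = True
not K = not False = True
M -> not K = False -> True = True
M iff (M -> not K) = False iff True = False
(M iff L) and (M iff (M -> not K)) = True and False = False
K nor ((M iff L) and (M iff (M -> not K))) = False nor False = True
So (B) is true.

(C): Formalization: (((not K xor M) -> L) -> M) xor L

not K = not False = True
not K xor M = True xor False = True
(not K xor M) -> L = True -> False = False
((not K xor M) -> L) -> M = False -> False = True
(((not K xor M) -> L) -> M) xor L = True xor False = True
Thus (C) is true.

True statements: 2.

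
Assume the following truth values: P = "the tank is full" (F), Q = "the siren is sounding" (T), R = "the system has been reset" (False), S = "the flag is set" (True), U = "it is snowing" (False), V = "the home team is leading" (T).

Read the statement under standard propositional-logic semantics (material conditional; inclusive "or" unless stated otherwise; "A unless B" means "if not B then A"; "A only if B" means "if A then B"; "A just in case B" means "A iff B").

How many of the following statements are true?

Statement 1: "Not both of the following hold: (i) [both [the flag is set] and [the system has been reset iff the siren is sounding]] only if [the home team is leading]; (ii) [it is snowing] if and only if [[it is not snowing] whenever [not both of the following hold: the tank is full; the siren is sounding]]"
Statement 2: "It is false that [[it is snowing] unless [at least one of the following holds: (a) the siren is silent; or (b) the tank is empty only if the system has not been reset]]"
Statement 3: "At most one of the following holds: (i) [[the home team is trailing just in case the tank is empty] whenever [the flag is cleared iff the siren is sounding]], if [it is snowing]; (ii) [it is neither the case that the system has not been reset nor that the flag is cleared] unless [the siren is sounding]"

Statement 1: This is ((S and (R iff Q)) -> V) nand (U iff ((P nand Q) -> not U)).

R iff Q = False iff True = False
S and (R iff Q) = True and False = False
(S and (R iff Q)) -> V = False -> True = True
P nand Q = False nand True = True
not U = not False = True
(P nand Q) -> not U = True -> True = True
U iff ((P nand Q) -> not U) = False iff True = False
((S and (R iff Q)) -> V) nand (U iff ((P nand Q) -> not U)) = True nand False = True
Thus Statement 1 is true.

Statement 2: Formalization: not (U or (not Q or (not P -> not R)))

not Q = not True = False
not P = not False = True
not R = not False = True
not P -> not R = True -> True = True
not Q or (not P -> not R) = False or True = True
U or (not Q or (not P -> not R)) = False or True = True
not (U or (not Q or (not P -> not R))) = not True = False
So Statement 2 is false.

Statement 3: Formalization: (U -> ((not S iff Q) -> (not V iff not P))) nand ((not R nor not S) or Q)

not S = not True = False
not S iff Q = False iff True = False
not V = not True = False
not P = not False = True
not V iff not P = False iff True = False
(not S iff Q) -> (not V iff not P) = False -> False = True
U -> ((not S iff Q) -> (not V iff not P)) = False -> True = True
not R = not False = True
not S = not True = False
not R nor not S = True nor False = False
(not R nor not S) or Q = False or True = True
(U -> ((not S iff Q) -> (not V iff not P))) nand ((not R nor not S) or Q) = True nand True = False
Thus Statement 3 is false.

True statements: 1.

1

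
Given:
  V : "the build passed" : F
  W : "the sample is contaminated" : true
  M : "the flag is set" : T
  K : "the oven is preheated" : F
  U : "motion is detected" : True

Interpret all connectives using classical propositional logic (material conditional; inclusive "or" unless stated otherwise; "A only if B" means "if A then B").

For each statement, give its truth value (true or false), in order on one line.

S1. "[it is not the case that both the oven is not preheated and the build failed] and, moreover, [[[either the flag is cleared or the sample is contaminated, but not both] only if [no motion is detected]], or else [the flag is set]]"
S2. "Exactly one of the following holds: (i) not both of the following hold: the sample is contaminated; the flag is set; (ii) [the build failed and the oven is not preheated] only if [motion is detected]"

S1 F, S2 T

S1: This is (not K nand not V) and (((not M xor W) -> not U) or M).

not K = not False = True
not V = not False = True
not K nand not V = True nand True = False
not M = not True = False
not M xor W = False xor True = True
not U = not True = False
(not M xor W) -> not U = True -> False = False
((not M xor W) -> not U) or M = False or True = True
(not K nand not V) and (((not M xor W) -> not U) or M) = False and True = False
So S1 is false.

S2: This is (W nand M) xor ((not V and not K) -> U).

W nand M = True nand True = False
not V = not False = True
not K = not False = True
not V and not K = True and True = True
(not V and not K) -> U = True -> True = True
(W nand M) xor ((not V and not K) -> U) = False xor True = True
Hence S2 is true.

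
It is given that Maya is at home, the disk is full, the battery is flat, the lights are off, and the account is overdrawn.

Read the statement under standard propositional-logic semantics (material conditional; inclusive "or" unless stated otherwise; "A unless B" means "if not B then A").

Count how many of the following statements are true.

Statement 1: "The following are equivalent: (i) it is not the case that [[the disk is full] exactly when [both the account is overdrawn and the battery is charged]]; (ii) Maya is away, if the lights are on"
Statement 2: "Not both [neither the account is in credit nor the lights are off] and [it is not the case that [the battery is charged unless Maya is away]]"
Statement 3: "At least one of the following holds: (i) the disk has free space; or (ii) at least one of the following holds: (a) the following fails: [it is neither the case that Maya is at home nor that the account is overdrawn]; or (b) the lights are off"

Let Q = "the disk is full" (T), U = "the account is overdrawn" (T), R = "the battery is charged" (F), S = "the lights are on" (F), P = "Maya is at home" (T).

Statement 1: This is ~(Q <-> (U & R)) <-> (S -> ~P).

U & R = T & F = F
Q <-> (U & R) = T <-> F = F
~(Q <-> (U & R)) = ~F = T
~P = ~T = F
S -> ~P = F -> F = T
~(Q <-> (U & R)) <-> (S -> ~P) = T <-> T = T
Hence Statement 1 is true.

Statement 2: In symbols: (~U nor ~S) nand ~(R | ~P)

~U = ~T = F
~S = ~F = T
~U nor ~S = F nor T = F
~P = ~T = F
R | ~P = F | F = F
~(R | ~P) = ~F = T
(~U nor ~S) nand ~(R | ~P) = F nand T = T
Hence Statement 2 is true.

Statement 3: This is ~Q | (~(P nor U) | ~S).

~Q = ~T = F
P nor U = T nor T = F
~(P nor U) = ~F = T
~S = ~F = T
~(P nor U) | ~S = T | T = T
~Q | (~(P nor U) | ~S) = F | T = T
Thus Statement 3 is true.

True statements: 3 (Statement 1, Statement 2, Statement 3).

3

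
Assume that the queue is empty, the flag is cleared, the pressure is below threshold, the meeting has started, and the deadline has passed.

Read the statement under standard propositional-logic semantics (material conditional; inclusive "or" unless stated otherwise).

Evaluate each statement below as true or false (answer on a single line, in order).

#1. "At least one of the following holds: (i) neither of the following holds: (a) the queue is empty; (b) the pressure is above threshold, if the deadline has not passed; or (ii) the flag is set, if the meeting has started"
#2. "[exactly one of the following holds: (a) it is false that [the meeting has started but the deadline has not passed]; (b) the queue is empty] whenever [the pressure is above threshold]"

Let P = "the queue is empty" (True), U = "the deadline has passed" (True), R = "the pressure is above threshold" (False), S = "the meeting has started" (True), Q = "the flag is set" (False).

#1: Parsed as (P nor (not U -> R)) or (S -> Q)

not U = not True = False
not U -> R = False -> False = True
P nor (not U -> R) = True nor True = False
S -> Q = True -> False = False
(P nor (not U -> R)) or (S -> Q) = False or False = False
So #1 is false.

#2: Parsed as R -> (not (S and not U) xor P)

not U = not True = False
S and not U = True and False = False
not (S and not U) = not False = True
not (S and not U) xor P = True xor True = False
R -> (not (S and not U) xor P) = False -> False = True
So #2 is true.

#1 False; #2 True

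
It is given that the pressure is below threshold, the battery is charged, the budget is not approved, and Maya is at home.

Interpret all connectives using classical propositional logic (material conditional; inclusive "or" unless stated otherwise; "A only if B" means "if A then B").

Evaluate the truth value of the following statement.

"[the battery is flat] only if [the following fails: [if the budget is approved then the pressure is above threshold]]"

true

Let L = "the battery is charged" (T), P = "the budget is approved" (F), M = "the pressure is above threshold" (F).
Formalization: ¬L → ¬(P → M)

¬L = ¬T = F
P → M = F → F = T
¬(P → M) = ¬T = F
¬L → ¬(P → M) = F → F = T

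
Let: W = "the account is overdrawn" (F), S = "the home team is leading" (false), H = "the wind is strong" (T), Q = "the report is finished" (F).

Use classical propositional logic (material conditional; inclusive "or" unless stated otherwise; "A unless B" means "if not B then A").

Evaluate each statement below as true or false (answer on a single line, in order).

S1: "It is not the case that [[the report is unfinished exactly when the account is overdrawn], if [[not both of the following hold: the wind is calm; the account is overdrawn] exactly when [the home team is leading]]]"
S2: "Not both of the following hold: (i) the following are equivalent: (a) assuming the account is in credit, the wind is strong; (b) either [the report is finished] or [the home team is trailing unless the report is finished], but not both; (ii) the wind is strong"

S1 F, S2 F

S1: Formalization: ~(((~H nand W) <-> S) -> (~Q <-> W))

~H = ~T = F
~H nand W = F nand F = T
(~H nand W) <-> S = T <-> F = F
~Q = ~F = T
~Q <-> W = T <-> F = F
((~H nand W) <-> S) -> (~Q <-> W) = F -> F = T
~(((~H nand W) <-> S) -> (~Q <-> W)) = ~T = F
Thus S1 is false.

S2: In symbols: ((~W -> H) <-> (Q xor (~S | Q))) nand H

~W = ~F = T
~W -> H = T -> T = T
~S = ~F = T
~S | Q = T | F = T
Q xor (~S | Q) = F xor T = T
(~W -> H) <-> (Q xor (~S | Q)) = T <-> T = T
((~W -> H) <-> (Q xor (~S | Q))) nand H = T nand T = F
Thus S2 is false.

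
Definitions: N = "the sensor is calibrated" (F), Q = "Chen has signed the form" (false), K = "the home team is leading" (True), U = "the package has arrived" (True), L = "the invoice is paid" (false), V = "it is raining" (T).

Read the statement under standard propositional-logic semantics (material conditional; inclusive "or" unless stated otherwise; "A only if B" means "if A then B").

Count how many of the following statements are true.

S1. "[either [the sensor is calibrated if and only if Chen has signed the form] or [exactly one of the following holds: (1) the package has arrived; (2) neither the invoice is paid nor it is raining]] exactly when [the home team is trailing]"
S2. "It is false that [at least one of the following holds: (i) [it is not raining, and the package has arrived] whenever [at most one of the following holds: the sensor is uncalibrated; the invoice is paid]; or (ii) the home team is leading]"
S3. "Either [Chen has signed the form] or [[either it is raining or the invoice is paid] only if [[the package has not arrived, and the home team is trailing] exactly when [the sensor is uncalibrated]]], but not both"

0

S1: Formalization: ((N ↔ Q) ∨ (U ⊕ (L ↓ V))) ↔ ¬K

N ↔ Q = F ↔ F = T
L ↓ V = F ↓ T = F
U ⊕ (L ↓ V) = T ⊕ F = T
(N ↔ Q) ∨ (U ⊕ (L ↓ V)) = T ∨ T = T
¬K = ¬T = F
((N ↔ Q) ∨ (U ⊕ (L ↓ V))) ↔ ¬K = T ↔ F = F
So S1 is false.

S2: Formalization: ¬(((¬N ↑ L) → (¬V ∧ U)) ∨ K)

¬N = ¬F = T
¬N ↑ L = T ↑ F = T
¬V = ¬T = F
¬V ∧ U = F ∧ T = F
(¬N ↑ L) → (¬V ∧ U) = T → F = F
((¬N ↑ L) → (¬V ∧ U)) ∨ K = F ∨ T = T
¬(((¬N ↑ L) → (¬V ∧ U)) ∨ K) = ¬T = F
Hence S2 is false.

S3: In symbols: Q ⊕ ((V ∨ L) → ((¬U ∧ ¬K) ↔ ¬N))

V ∨ L = T ∨ F = T
¬U = ¬T = F
¬K = ¬T = F
¬U ∧ ¬K = F ∧ F = F
¬N = ¬F = T
(¬U ∧ ¬K) ↔ ¬N = F ↔ T = F
(V ∨ L) → ((¬U ∧ ¬K) ↔ ¬N) = T → F = F
Q ⊕ ((V ∨ L) → ((¬U ∧ ¬K) ↔ ¬N)) = F ⊕ F = F
Thus S3 is false.

True statements: 0 (none).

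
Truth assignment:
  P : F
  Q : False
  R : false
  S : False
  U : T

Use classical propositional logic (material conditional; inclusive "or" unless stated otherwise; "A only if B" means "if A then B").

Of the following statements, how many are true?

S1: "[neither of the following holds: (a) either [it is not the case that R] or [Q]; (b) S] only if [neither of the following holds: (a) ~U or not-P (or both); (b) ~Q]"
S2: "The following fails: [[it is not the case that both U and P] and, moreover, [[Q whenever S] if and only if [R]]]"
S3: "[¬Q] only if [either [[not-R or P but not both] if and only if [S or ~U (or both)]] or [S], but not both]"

S1: Parsed as ((~R | Q) nor S) -> ((~U | ~P) nor ~Q)

~R = ~F = T
~R | Q = T | F = T
(~R | Q) nor S = T nor F = F
~U = ~T = F
~P = ~F = T
~U | ~P = F | T = T
~Q = ~F = T
(~U | ~P) nor ~Q = T nor T = F
((~R | Q) nor S) -> ((~U | ~P) nor ~Q) = F -> F = T
Hence S1 is true.

S2: Formalization: ~((U nand P) & ((S -> Q) <-> R))

U nand P = T nand F = T
S -> Q = F -> F = T
(S -> Q) <-> R = T <-> F = F
(U nand P) & ((S -> Q) <-> R) = T & F = F
~((U nand P) & ((S -> Q) <-> R)) = ~F = T
Thus S2 is true.

S3: In symbols: ~Q -> (((~R xor P) <-> (S | ~U)) xor S)

~Q = ~F = T
~R = ~F = T
~R xor P = T xor F = T
~U = ~T = F
S | ~U = F | F = F
(~R xor P) <-> (S | ~U) = T <-> F = F
((~R xor P) <-> (S | ~U)) xor S = F xor F = F
~Q -> (((~R xor P) <-> (S | ~U)) xor S) = T -> F = F
Thus S3 is false.

True statements: 2.

2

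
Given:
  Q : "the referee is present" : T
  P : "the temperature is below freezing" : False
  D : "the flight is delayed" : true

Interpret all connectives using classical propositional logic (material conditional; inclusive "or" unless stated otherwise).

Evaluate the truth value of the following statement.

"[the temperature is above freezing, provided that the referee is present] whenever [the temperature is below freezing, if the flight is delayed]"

Formalization: (D -> P) -> (Q -> not P)

D -> P = True -> False = False
not P = not False = True
Q -> not P = True -> True = True
(D -> P) -> (Q -> not P) = False -> True = True

true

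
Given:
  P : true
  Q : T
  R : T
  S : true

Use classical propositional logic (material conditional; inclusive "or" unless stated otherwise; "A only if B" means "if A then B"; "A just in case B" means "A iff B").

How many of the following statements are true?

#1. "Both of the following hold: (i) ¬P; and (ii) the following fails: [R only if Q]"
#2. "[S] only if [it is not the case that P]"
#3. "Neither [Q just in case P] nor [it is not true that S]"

0

#1: This is ~P & ~(R -> Q).

~P = ~T = F
R -> Q = T -> T = T
~(R -> Q) = ~T = F
~P & ~(R -> Q) = F & F = F
So #1 is false.

#2: This is S -> ~P.

~P = ~T = F
S -> ~P = T -> F = F
Thus #2 is false.

#3: Parsed as (Q <-> P) nor ~S

Q <-> P = T <-> T = T
~S = ~T = F
(Q <-> P) nor ~S = T nor F = F
So #3 is false.

Count: 0.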